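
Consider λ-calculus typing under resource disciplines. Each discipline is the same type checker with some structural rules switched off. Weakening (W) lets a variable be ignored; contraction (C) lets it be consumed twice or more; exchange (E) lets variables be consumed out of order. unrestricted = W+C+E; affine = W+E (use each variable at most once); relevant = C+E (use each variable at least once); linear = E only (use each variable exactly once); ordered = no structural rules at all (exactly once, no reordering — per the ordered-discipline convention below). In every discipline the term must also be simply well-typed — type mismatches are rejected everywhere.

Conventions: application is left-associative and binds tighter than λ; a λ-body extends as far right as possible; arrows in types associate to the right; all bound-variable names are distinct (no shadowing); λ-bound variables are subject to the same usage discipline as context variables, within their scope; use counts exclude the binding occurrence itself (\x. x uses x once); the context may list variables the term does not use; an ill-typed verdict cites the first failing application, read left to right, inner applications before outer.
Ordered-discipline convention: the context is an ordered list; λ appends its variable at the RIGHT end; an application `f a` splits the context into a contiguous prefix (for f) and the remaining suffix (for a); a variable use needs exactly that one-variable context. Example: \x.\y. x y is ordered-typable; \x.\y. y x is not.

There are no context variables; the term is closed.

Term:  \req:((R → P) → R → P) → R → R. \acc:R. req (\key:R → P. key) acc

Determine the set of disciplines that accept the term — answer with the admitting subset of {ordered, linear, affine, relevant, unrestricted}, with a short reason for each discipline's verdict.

accepted by: ordered, linear, affine, relevant, unrestricted
counts: req (bound) ×1, acc (bound) ×1, key (bound) ×1
left-to-right use order: req, key, acc
typing: the term checks, with type (((R → P) → R → P) → R → R) → R → R
ordered: ✓ — one use each (req, acc, key); ordered split holds
linear: ✓ — req, acc, key: one use apiece
affine: ✓ — req, acc, key: no repeats, contraction unneeded
relevant: ✓ — req, acc, key: all used, weakening unneeded
unrestricted: ✓ — simply typable at (((R → P) → R → P) → R → R) → R → R; W, C, E all held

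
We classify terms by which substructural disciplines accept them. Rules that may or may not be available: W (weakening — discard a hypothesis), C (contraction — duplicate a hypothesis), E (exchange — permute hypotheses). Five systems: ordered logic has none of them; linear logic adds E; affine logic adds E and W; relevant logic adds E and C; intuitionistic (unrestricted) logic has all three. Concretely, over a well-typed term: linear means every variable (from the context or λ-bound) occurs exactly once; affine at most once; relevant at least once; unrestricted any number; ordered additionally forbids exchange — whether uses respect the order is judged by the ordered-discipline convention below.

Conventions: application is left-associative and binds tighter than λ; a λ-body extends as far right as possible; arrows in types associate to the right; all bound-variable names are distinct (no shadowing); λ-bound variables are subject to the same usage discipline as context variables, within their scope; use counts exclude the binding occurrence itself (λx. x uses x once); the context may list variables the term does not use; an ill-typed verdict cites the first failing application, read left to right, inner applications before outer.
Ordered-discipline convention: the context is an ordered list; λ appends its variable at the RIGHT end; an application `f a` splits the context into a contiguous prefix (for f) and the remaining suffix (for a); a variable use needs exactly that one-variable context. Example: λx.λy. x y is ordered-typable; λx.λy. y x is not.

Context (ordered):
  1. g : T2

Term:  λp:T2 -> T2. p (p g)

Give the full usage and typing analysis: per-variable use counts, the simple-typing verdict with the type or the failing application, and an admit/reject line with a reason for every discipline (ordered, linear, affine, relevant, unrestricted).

use counts: g: 1×; p (bound): 2×
left-to-right use order: p, p, g
typing: ✓ — (T2 -> T2) -> T2
ordered: ✗ — p ×2 used more than once (contraction)
linear: ✗ — p ×2 used more than once (contraction)
affine: ✗ — p ×2 used more than once (contraction)
relevant: ✓ — g, p: all used, weakening unneeded
unrestricted: ✓ — simply typable at (T2 -> T2) -> T2; W, C, E all held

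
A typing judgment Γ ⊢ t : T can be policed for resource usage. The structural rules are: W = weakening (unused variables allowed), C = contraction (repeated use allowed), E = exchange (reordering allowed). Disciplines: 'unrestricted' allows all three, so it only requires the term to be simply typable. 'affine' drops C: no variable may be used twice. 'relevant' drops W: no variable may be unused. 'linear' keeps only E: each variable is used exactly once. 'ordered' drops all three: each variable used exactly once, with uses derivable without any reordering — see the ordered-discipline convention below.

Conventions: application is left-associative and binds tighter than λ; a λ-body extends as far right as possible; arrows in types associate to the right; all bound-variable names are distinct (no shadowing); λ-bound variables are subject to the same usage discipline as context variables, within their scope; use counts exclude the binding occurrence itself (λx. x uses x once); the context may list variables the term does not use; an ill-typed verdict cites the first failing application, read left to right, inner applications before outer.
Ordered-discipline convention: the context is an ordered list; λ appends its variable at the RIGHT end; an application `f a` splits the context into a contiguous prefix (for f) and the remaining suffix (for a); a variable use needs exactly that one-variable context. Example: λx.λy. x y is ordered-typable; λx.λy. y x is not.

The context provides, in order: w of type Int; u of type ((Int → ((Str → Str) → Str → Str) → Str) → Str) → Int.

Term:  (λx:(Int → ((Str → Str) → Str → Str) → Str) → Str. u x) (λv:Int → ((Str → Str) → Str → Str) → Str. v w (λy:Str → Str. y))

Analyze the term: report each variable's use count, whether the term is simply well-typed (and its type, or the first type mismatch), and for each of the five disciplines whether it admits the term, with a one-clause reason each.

usage: w ×1; u ×1; x (λ-bound) ×1; v (λ-bound) ×1; y (λ-bound) ×1
order of uses: u, x, v, w, y
typing: ✓ — Int
ordered: ✗, no contiguous prefix/suffix split fits u, x, v, w, y
linear: ✓, exactly-once usage across w, u, x, v, y
affine: ✓, none of w, u, x, v, y used more than once
relevant: ✓, at least one use each (w, u, x, v, y)
unrestricted: ✓, typability at Int is all that's needed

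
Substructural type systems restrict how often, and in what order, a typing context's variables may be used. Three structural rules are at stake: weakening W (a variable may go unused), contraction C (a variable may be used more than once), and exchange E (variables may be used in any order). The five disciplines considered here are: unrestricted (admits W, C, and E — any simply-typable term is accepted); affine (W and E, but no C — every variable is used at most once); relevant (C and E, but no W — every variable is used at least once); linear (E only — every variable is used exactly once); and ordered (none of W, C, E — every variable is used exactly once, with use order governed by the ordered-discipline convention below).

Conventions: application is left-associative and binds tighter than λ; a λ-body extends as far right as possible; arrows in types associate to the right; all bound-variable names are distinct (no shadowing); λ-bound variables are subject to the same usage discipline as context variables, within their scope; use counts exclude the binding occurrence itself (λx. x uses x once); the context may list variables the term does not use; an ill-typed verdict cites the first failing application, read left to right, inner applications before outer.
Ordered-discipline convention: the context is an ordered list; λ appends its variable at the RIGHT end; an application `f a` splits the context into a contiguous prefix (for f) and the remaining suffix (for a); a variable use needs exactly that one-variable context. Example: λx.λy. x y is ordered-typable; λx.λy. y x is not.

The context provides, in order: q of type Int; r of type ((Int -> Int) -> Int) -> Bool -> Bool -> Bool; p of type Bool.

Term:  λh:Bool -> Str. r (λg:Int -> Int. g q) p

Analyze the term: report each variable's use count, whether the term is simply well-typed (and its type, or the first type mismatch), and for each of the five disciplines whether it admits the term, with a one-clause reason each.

variable uses: q: 1, r: 1, p: 1, h (bound): 0, g (bound): 1
order of uses: r, g, q, p
typing: well-typed — term : (Bool -> Str) -> Bool -> Bool
ordered: ✗, h never used (weakening)
linear: ✗, h never used (weakening)
affine: ✓, at most one use each (q, r, p, h, g)
relevant: ✗, h never used (weakening)
unrestricted: ✓, type-checks ((Bool -> Str) -> Bool -> Bool) and nothing is barred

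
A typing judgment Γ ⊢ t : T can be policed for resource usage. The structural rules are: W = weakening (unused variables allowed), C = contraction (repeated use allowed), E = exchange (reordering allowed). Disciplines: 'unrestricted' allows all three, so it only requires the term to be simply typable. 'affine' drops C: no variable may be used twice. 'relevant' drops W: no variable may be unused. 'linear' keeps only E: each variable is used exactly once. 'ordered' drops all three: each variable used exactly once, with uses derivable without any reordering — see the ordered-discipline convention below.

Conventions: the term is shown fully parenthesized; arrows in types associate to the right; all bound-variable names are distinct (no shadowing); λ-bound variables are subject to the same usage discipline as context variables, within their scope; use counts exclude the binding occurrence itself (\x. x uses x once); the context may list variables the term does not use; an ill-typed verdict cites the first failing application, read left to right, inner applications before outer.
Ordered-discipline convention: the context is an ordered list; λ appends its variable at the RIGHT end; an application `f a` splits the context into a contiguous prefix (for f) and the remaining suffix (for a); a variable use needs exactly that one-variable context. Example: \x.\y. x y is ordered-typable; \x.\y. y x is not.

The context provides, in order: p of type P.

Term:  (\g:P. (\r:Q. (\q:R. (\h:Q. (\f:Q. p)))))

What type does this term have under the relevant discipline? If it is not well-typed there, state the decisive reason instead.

not well-typed under relevant — needs weakening: g, r, q, h, f unused
counts: p: 1×; g (bound): 0×; r (bound): 0×; q (bound): 0×; h (bound): 0×; f (bound): 0×
uses in reading order: p
typing: ✓ — P -> Q -> R -> Q -> Q -> P
summary: ordered ✗; linear ✗; affine ✓; relevant ✗; unrestricted ✓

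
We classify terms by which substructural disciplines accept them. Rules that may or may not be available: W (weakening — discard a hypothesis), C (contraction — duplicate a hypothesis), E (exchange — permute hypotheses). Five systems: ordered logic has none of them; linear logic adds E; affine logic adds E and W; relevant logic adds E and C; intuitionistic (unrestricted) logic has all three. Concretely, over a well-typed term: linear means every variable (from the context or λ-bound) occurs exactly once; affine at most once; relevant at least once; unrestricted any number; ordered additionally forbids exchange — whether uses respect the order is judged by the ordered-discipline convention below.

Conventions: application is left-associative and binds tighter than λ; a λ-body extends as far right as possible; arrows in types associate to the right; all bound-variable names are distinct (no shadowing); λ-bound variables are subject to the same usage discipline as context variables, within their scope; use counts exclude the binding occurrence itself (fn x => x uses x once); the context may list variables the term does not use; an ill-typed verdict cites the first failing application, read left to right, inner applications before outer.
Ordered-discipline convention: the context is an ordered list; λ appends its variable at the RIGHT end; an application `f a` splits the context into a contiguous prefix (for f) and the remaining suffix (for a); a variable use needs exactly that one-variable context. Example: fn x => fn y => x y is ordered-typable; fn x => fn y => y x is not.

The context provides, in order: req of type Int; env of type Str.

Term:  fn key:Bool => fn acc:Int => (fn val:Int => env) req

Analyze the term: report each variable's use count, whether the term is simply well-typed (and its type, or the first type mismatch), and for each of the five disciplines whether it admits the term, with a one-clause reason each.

use counts: req ×1, env ×1, key (λ-bound) ×0, acc (λ-bound) ×0, val (λ-bound) ×0
use order (left to right): env, req
typing: well-typed — term : Bool → Int → Str
ordered ✗ (needs weakening: key, acc, val unused)
linear ✗ (needs weakening: key, acc, val unused)
affine ✓ (no duplicate uses among req, env, key, acc, val)
relevant ✗ (needs weakening: key, acc, val unused)
unrestricted ✓ (type-checks (Bool → Int → Str) and nothing is barred)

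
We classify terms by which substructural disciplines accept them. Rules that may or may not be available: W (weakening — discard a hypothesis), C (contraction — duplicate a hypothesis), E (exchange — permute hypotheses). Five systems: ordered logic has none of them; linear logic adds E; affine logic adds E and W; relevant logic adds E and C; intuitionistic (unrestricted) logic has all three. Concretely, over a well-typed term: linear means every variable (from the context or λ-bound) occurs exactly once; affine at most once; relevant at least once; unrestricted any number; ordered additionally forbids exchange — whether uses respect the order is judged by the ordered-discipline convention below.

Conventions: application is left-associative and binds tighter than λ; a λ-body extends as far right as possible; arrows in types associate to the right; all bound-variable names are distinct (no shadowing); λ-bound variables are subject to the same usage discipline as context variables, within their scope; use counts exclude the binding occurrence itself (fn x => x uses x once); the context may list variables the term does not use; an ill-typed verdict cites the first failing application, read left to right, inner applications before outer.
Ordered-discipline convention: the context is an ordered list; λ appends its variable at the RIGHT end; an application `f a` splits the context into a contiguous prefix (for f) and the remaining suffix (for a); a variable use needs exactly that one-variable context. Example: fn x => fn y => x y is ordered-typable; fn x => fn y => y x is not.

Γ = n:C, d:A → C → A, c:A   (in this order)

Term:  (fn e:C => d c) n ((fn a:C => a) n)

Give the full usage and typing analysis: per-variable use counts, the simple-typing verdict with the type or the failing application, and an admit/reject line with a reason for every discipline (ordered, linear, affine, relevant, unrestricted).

variable uses: n ×2, d ×1, c ×1, e (λ-bound) ×0, a (λ-bound) ×1
order of uses: d, c, n, a, n
typing: ✓ — A
ordered: ✗, uses contraction: n ×2; unused: e — weakening required
linear: ✗, uses contraction: n ×2; unused: e — weakening required
affine: ✗, uses contraction: n ×2
relevant: ✗, unused: e — weakening required
unrestricted: ✓, type-checks (A) and nothing is barred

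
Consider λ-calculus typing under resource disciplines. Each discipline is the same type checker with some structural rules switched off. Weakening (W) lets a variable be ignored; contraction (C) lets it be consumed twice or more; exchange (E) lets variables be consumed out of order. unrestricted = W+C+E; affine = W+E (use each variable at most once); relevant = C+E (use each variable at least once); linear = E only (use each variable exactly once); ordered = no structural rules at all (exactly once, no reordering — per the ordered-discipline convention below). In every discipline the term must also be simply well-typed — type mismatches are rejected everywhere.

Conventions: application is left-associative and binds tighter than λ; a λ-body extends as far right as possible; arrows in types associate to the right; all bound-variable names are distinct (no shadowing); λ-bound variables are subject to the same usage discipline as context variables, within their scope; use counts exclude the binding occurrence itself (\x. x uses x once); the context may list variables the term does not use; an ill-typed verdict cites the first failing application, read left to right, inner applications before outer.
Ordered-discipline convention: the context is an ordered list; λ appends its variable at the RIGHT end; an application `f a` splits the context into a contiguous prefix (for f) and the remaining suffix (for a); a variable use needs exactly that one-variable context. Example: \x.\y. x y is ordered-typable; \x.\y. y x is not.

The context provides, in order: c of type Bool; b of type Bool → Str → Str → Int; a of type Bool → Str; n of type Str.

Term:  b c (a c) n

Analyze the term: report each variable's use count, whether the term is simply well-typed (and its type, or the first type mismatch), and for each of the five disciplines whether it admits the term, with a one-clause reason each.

usage: c ×2; b ×1; a ×1; n ×1
use order (left to right): b, c, a, c, n
typing: well-typed — term : Int
ordered: ✗ — c ×2 used more than once (contraction)
linear: ✗ — c ×2 used more than once (contraction)
affine: ✗ — c ×2 used more than once (contraction)
relevant: ✓ — every one of c, b, a, n appears
unrestricted: ✓ — well-typed at Int; no restrictions here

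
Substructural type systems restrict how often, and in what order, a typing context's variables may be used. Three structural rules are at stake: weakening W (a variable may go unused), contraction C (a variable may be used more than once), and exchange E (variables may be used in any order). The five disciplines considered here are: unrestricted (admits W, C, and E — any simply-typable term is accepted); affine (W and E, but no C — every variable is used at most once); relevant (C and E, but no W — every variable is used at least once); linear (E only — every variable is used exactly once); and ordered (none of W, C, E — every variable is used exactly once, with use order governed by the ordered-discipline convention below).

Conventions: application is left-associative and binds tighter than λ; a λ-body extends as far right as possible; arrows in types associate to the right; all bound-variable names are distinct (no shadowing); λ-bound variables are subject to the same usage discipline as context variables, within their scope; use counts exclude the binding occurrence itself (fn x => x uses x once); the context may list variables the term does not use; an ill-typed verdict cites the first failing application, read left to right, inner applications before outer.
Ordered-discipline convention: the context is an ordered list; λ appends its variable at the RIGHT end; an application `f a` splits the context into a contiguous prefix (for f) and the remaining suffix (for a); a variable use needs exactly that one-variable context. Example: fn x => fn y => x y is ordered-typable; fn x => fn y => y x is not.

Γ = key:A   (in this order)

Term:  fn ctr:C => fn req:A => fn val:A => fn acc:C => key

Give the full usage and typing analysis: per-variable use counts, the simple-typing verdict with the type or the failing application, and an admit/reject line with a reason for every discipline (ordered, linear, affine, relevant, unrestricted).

counts: key ×1, ctr [bound] ×0, req [bound] ×0, val [bound] ×0, acc [bound] ×0
left-to-right use order: key
typing: well-typed at C → A → A → C → A
ordered: ✗ — unused: ctr, req, val, acc — weakening required
linear: ✗ — unused: ctr, req, val, acc — weakening required
affine: ✓ — key, ctr, req, val, acc: no repeats, contraction unneeded
relevant: ✗ — unused: ctr, req, val, acc — weakening required
unrestricted: ✓ — type-checks (C → A → A → C → A) and nothing is barred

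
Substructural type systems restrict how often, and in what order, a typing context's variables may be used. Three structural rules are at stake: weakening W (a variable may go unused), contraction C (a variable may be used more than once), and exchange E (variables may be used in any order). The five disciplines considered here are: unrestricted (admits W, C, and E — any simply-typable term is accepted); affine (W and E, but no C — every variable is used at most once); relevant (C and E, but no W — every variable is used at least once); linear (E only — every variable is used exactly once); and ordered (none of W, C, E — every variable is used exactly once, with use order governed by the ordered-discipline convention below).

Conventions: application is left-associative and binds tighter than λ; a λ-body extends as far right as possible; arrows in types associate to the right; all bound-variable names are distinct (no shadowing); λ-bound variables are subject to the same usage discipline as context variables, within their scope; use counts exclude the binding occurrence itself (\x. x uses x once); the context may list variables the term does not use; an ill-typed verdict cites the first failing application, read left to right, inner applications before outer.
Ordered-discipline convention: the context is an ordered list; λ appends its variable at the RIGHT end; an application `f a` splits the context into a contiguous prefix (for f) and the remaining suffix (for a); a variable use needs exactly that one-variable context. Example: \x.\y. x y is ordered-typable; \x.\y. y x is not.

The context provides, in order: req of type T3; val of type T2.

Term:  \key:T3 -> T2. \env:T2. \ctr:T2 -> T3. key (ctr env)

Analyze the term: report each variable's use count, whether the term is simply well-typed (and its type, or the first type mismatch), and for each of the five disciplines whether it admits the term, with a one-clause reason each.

variable uses: req: 0×; val: 0×; key (λ-bound): 1×; env (λ-bound): 1×; ctr (λ-bound): 1×
use order (left to right): key, ctr, env
typing: well-typed — term : (T3 -> T2) -> T2 -> (T2 -> T3) -> T2
ordered: ✗, req, val never used (weakening)
linear: ✗, req, val never used (weakening)
affine: ✓, no duplicate uses among req, val, key, env, ctr
relevant: ✗, req, val never used (weakening)
unrestricted: ✓, type-checks ((T3 -> T2) -> T2 -> (T2 -> T3) -> T2) and nothing is barred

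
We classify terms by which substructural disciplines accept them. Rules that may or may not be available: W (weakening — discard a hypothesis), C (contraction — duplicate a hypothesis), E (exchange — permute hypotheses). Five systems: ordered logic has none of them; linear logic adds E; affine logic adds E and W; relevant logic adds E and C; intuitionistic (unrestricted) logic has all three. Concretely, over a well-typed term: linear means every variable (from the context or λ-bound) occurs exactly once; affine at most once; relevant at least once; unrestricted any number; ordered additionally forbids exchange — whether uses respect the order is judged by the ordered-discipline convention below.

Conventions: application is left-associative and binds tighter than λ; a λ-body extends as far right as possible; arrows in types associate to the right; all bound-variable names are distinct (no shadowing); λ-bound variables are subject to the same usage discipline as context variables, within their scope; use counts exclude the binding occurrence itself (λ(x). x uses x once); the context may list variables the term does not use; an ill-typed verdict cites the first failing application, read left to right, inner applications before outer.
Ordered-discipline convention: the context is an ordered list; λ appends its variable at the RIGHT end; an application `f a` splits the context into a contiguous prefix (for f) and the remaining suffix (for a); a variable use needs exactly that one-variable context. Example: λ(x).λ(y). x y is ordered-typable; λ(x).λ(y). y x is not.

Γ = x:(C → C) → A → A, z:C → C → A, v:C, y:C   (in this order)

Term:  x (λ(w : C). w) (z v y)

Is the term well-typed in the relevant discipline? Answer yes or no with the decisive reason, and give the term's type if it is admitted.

yes — x, z, v, y, w: all used, weakening unneeded; term : A
variable uses: x: 1×; z: 1×; v: 1×; y: 1×; w (λ-bound): 1×
uses in reading order: x, w, z, v, y
typing: ✓ — A
summary: ordered ✓ · linear ✓ · affine ✓ · relevant ✓ · unrestricted ✓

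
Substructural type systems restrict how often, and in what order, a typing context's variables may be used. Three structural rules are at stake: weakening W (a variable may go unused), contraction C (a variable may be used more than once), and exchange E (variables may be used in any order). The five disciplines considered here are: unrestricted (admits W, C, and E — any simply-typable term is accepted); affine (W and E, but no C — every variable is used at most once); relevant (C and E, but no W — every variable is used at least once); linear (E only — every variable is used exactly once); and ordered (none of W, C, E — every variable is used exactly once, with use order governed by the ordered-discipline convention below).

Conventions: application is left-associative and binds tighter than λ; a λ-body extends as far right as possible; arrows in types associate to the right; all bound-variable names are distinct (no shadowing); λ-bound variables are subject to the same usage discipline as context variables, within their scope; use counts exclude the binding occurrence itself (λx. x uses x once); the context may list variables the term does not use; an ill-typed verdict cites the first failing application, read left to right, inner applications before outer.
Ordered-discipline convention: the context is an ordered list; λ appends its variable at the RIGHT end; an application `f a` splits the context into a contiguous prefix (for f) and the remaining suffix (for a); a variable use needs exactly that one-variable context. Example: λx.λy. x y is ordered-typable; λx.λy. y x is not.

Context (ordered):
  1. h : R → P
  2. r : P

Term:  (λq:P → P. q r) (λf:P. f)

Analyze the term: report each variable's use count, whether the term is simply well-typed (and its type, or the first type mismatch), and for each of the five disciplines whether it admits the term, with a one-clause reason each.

usage: h: 0; r: 1; q (bound): 1; f (bound): 1
use order (left to right): q, r, f
typing: well-typed at P
ordered: ✗ — unused: h — weakening required
linear: ✗ — unused: h — weakening required
affine: ✓ — no duplicate uses among h, r, q, f
relevant: ✗ — unused: h — weakening required
unrestricted: ✓ — type-checks (P) and nothing is barred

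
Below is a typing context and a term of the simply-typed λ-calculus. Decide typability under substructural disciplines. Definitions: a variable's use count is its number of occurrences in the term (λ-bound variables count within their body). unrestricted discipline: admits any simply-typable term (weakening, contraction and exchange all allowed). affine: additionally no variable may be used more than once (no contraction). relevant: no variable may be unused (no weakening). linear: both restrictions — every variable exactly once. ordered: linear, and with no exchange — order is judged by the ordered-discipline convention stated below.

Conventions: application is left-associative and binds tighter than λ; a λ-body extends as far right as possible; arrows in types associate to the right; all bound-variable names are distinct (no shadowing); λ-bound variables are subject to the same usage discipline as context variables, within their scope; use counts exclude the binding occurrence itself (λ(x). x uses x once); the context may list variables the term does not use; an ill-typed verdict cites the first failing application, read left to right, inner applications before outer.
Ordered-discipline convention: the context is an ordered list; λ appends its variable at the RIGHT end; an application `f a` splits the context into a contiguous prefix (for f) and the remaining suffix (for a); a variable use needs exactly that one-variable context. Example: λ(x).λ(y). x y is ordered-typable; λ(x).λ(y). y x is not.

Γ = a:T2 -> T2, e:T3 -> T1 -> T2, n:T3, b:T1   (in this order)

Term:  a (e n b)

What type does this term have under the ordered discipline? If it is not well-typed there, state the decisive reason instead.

term : T2
variable uses: a: 1, e: 1, n: 1, b: 1
use order (left to right): a, e, n, b
typing: well-typed at T2
summary: ordered ✓ · linear ✓ · affine ✓ · relevant ✓ · unrestricted ✓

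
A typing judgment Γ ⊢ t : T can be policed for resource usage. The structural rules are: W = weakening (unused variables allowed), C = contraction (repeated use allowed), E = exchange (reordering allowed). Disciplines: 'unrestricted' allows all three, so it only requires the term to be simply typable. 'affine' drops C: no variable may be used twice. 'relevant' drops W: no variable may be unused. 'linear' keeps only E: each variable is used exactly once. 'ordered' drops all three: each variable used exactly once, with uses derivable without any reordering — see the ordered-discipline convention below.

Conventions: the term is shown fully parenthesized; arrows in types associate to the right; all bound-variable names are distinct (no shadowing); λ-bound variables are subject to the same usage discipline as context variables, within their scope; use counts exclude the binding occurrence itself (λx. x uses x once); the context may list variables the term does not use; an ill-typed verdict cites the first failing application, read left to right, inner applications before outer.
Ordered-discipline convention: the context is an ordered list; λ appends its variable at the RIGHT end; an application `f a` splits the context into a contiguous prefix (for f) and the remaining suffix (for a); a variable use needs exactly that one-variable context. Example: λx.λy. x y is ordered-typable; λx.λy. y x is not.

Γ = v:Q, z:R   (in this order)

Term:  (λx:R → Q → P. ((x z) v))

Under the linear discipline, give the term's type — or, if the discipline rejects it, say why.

term : (R → Q → P) → P
counts: v ×1, z ×1, x [bound] ×1
left-to-right use order: x, z, v
typing: ✓ — (R → Q → P) → P
summary: ordered ✗, linear ✓, affine ✓, relevant ✓, unrestricted ✓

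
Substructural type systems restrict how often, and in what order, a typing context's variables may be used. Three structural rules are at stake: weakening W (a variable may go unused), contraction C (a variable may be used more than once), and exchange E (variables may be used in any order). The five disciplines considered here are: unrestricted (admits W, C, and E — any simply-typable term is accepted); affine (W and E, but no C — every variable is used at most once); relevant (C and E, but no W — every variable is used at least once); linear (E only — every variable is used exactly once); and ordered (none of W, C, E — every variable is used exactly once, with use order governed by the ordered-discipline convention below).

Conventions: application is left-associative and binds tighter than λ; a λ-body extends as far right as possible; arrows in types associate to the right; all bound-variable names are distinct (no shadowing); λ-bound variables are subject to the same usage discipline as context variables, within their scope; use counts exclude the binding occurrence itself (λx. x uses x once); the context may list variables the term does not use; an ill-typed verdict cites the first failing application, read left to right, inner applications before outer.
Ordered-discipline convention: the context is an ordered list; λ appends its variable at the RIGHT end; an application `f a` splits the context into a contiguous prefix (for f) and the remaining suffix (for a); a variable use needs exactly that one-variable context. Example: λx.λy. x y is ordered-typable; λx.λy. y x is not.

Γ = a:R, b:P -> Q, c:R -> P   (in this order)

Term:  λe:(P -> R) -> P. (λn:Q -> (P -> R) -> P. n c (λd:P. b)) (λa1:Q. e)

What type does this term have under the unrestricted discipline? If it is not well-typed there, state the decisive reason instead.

not well-typed under unrestricted — the type mismatch rejects it
counts: a: 0; b: 1; c: 1; e (λ-bound): 1; n (λ-bound): 1; d (λ-bound): 0; a1 (λ-bound): 0
use order (left to right): n, c, b, e
typing: ill-typed: an application expects Q but receives R -> P
per-discipline verdicts: ordered ✗ | linear ✗ | affine ✗ | relevant ✗ | unrestricted ✗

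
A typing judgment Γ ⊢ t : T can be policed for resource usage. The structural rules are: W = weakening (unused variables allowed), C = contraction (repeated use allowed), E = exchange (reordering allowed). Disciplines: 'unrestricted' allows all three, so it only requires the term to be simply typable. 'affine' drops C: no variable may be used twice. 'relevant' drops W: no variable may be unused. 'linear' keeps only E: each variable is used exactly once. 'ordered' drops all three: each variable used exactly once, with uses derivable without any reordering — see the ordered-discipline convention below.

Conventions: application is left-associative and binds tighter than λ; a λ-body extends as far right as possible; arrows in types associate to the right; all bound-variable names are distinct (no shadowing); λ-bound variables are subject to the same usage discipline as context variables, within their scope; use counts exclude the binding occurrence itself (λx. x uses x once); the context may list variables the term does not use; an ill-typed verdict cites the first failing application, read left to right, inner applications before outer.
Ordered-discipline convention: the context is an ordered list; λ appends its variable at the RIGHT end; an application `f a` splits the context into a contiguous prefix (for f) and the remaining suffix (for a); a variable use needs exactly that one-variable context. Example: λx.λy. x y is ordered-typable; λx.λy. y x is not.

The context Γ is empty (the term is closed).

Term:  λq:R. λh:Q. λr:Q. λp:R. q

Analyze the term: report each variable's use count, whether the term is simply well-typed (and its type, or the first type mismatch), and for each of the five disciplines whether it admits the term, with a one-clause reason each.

counts: q [bound]: 1; h [bound]: 0; r [bound]: 0; p [bound]: 0
order of uses: q
typing: well-typed — term : R → Q → Q → R → R
ordered: ✗ — h, r, p left unused
linear: ✗ — h, r, p left unused
affine: ✓ — no duplicate uses among q, h, r, p
relevant: ✗ — h, r, p left unused
unrestricted: ✓ — well-typed at R → Q → Q → R → R; no restrictions here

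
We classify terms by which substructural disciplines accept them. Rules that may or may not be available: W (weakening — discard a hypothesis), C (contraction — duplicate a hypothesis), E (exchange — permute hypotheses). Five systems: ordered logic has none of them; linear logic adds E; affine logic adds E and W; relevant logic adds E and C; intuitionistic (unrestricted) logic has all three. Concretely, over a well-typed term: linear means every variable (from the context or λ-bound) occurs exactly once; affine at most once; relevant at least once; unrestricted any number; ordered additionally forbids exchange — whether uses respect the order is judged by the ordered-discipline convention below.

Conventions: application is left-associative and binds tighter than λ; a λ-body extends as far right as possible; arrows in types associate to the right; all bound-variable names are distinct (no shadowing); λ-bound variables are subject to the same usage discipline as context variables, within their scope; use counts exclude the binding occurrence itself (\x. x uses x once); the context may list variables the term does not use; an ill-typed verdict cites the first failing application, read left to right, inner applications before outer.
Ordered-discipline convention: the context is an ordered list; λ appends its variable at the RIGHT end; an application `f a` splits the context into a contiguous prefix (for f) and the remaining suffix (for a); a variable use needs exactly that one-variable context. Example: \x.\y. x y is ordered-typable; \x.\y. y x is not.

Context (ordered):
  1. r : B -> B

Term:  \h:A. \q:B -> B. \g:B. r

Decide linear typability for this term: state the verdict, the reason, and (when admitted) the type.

no — unused: h, q, g — weakening required
counts: r=1; h (λ-bound)=0; q (λ-bound)=0; g (λ-bound)=0
left-to-right use order: r
typing: well-typed at A -> (B -> B) -> B -> B -> B
per-discipline verdicts: ordered ✗ | linear ✗ | affine ✓ | relevant ✗ | unrestricted ✓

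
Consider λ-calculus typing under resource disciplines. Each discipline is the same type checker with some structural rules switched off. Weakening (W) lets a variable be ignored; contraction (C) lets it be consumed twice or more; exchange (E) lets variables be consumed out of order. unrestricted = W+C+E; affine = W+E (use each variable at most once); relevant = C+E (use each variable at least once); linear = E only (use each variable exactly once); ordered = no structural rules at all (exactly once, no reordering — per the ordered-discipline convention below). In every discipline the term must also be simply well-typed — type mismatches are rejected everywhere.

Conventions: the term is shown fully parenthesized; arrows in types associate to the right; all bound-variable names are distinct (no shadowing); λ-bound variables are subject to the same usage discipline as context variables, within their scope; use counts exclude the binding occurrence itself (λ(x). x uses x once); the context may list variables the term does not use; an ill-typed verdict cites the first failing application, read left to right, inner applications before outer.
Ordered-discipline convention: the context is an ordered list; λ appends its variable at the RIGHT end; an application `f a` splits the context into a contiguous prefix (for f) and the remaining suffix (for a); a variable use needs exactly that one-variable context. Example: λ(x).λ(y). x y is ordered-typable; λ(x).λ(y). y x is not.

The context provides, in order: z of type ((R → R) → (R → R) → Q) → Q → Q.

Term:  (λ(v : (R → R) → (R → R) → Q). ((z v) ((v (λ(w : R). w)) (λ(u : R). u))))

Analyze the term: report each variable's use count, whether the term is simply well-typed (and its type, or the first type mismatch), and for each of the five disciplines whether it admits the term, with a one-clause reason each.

usage: z: 1, v [bound]: 2, w [bound]: 1, u [bound]: 1
order of uses: z, v, v, w, u
typing: well-typed — term : ((R → R) → (R → R) → Q) → Q
ordered: ✗ — uses contraction: v ×2
linear: ✗ — uses contraction: v ×2
affine: ✗ — uses contraction: v ×2
relevant: ✓ — z, v, w, u: all used, weakening unneeded
unrestricted: ✓ — typability at ((R → R) → (R → R) → Q) → Q is all that's needed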